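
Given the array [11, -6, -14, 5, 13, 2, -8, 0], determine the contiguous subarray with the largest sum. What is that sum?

Using Kadane's algorithm on [11, -6, -14, 5, 13, 2, -8, 0]:

Scanning through the array:
Position 1 (value -6): max_ending_here = 5, max_so_far = 11
Position 2 (value -14): max_ending_here = -9, max_so_far = 11
Position 3 (value 5): max_ending_here = 5, max_so_far = 11
Position 4 (value 13): max_ending_here = 18, max_so_far = 18
Position 5 (value 2): max_ending_here = 20, max_so_far = 20
Position 6 (value -8): max_ending_here = 12, max_so_far = 20
Position 7 (value 0): max_ending_here = 12, max_so_far = 20

Maximum subarray: [5, 13, 2]
Maximum sum: 20

The maximum subarray is [5, 13, 2] with sum 20. This subarray runs from index 3 to index 5.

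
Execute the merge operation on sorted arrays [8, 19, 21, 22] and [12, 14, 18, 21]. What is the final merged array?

Merging process:

Compare 8 vs 12: take 8 from left. Merged: [8]
Compare 19 vs 12: take 12 from right. Merged: [8, 12]
Compare 19 vs 14: take 14 from right. Merged: [8, 12, 14]
Compare 19 vs 18: take 18 from right. Merged: [8, 12, 14, 18]
Compare 19 vs 21: take 19 from left. Merged: [8, 12, 14, 18, 19]
Compare 21 vs 21: take 21 from left. Merged: [8, 12, 14, 18, 19, 21]
Compare 22 vs 21: take 21 from right. Merged: [8, 12, 14, 18, 19, 21, 21]
Append remaining from left: [22]. Merged: [8, 12, 14, 18, 19, 21, 21, 22]

Final merged array: [8, 12, 14, 18, 19, 21, 21, 22]
Total comparisons: 7

The merged array is [8, 12, 14, 18, 19, 21, 21, 22], requiring 7 comparisons. The merge step runs in O(n) time where n is the total number of elements.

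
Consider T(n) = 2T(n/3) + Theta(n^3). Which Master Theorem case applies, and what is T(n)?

Master Theorem for T(n) = 2T(n/3) + O(n^3):

a = 2, b = 3, c = 3
log_b(a) = log_3(2) = 0.6309

Case 3: c = 3 > log_3(2) = 0.6309
T(n) = O(n^3) = O(n^3)

For T(n) = 2T(n/3) + O(n^3): log_3(2) = 0.6309. This is Case 3 of the Master Theorem (c > log_b(a), work dominated by root), giving O(n^3).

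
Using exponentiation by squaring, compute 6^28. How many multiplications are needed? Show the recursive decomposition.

Computing 6^28 by squaring (build up from 6^1; each line after the first costs one multiplication):

6^1 = 6
6^2 = (6^1)^2 = 6^2 = 36
6^3 = 6 * 6^2 = 6 * 36 = 216
6^6 = (6^3)^2 = 216^2 = 46656
6^7 = 6 * 6^6 = 6 * 46656 = 279936
6^14 = (6^7)^2 = 279936^2 = 78364164096
6^28 = (6^14)^2 = 78364164096^2 = 6140942214464815497216

Result: 6140942214464815497216
Multiplications needed: 6 (6 lines after 6^1)

6^28 = 6140942214464815497216. Using exponentiation by squaring, this requires 6 multiplications. The key idea: if the exponent is even, square the half-power; if odd, multiply by the base once.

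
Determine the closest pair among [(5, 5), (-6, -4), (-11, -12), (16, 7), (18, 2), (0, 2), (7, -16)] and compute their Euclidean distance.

Computing all pairwise distances among 7 points:

d((5, 5), (-6, -4)) = 14.2127
d((5, 5), (-11, -12)) = 23.3452
d((5, 5), (16, 7)) = 11.1803
d((5, 5), (18, 2)) = 13.3417
d((5, 5), (0, 2)) = 5.831
d((5, 5), (7, -16)) = 21.095
d((-6, -4), (-11, -12)) = 9.434
d((-6, -4), (16, 7)) = 24.5967
d((-6, -4), (18, 2)) = 24.7386
d((-6, -4), (0, 2)) = 8.4853
d((-6, -4), (7, -16)) = 17.6918
d((-11, -12), (16, 7)) = 33.0151
d((-11, -12), (18, 2)) = 32.2025
d((-11, -12), (0, 2)) = 17.8045
d((-11, -12), (7, -16)) = 18.4391
d((16, 7), (18, 2)) = 5.3852 <-- minimum
d((16, 7), (0, 2)) = 16.7631
d((16, 7), (7, -16)) = 24.6982
d((18, 2), (0, 2)) = 18.0
d((18, 2), (7, -16)) = 21.095
d((0, 2), (7, -16)) = 19.3132

Closest pair: (16, 7) and (18, 2) with distance 5.3852

The closest pair is (16, 7) and (18, 2) with Euclidean distance 5.3852. For 7 points, brute-force pairwise comparison is shown above. For large n, the divide-and-conquer algorithm (sort by x, recurse on halves, check the dividing strip) achieves O(n log n).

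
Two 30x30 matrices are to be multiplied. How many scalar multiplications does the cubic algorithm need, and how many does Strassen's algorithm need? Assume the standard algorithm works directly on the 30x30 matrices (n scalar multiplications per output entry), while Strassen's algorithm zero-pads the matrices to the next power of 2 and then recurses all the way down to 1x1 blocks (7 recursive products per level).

Matrix multiplication for 30x30 matrices:

Strassen's algorithm requires power-of-2 dimensions. Pad 30x30 to 32x32 (next power of 2).

Standard algorithm: 30^3 = 27000 multiplications
Strassen's algorithm: 7^(log2(32)) = 7^5 = 16807 multiplications
Savings: 27000 - 16807 = 10193 multiplications

Standard: 27000 multiplications (30^3). Strassen: 16807 multiplications (7^5, after padding to 32x32). Strassen reduces 8 recursive multiplications to 7 at each level.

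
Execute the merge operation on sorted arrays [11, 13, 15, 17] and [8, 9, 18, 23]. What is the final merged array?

Merging process:

Compare 11 vs 8: take 8 from right. Merged: [8]
Compare 11 vs 9: take 9 from right. Merged: [8, 9]
Compare 11 vs 18: take 11 from left. Merged: [8, 9, 11]
Compare 13 vs 18: take 13 from left. Merged: [8, 9, 11, 13]
Compare 15 vs 18: take 15 from left. Merged: [8, 9, 11, 13, 15]
Compare 17 vs 18: take 17 from left. Merged: [8, 9, 11, 13, 15, 17]
Append remaining from right: [18, 23]. Merged: [8, 9, 11, 13, 15, 17, 18, 23]

Final merged array: [8, 9, 11, 13, 15, 17, 18, 23]
Total comparisons: 6

The merged array is [8, 9, 11, 13, 15, 17, 18, 23], requiring 6 comparisons. The merge step runs in O(n) time where n is the total number of elements.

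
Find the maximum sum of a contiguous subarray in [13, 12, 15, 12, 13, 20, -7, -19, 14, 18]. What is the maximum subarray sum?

Using Kadane's algorithm on [13, 12, 15, 12, 13, 20, -7, -19, 14, 18]:

Scanning through the array:
Position 1 (value 12): max_ending_here = 25, max_so_far = 25
Position 2 (value 15): max_ending_here = 40, max_so_far = 40
Position 3 (value 12): max_ending_here = 52, max_so_far = 52
Position 4 (value 13): max_ending_here = 65, max_so_far = 65
Position 5 (value 20): max_ending_here = 85, max_so_far = 85
Position 6 (value -7): max_ending_here = 78, max_so_far = 85
Position 7 (value -19): max_ending_here = 59, max_so_far = 85
Position 8 (value 14): max_ending_here = 73, max_so_far = 85
Position 9 (value 18): max_ending_here = 91, max_so_far = 91

Maximum subarray: [13, 12, 15, 12, 13, 20, -7, -19, 14, 18]
Maximum sum: 91

The maximum subarray is [13, 12, 15, 12, 13, 20, -7, -19, 14, 18] with sum 91. This subarray runs from index 0 to index 9.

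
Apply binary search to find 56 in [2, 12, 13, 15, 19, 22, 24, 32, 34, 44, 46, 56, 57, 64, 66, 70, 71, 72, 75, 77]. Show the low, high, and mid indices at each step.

Binary search for 56 in [2, 12, 13, 15, 19, 22, 24, 32, 34, 44, 46, 56, 57, 64, 66, 70, 71, 72, 75, 77]:

lo=0, hi=19, mid=9, arr[mid]=44 -> 44 < 56, search right half
lo=10, hi=19, mid=14, arr[mid]=66 -> 66 > 56, search left half
lo=10, hi=13, mid=11, arr[mid]=56 -> Found target at index 11!

Binary search finds 56 at index 11 after 3 comparisons. The search repeatedly halves the search space by comparing with the middle element.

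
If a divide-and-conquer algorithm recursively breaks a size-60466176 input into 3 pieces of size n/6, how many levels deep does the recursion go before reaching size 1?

For divide and conquer with division factor 6:

Problem sizes at each level:
Level 0: 60466176
Level 1: 10077696
Level 2: 1679616
Level 3: 279936
Level 4: 46656
Level 5: 7776
Level 6: 1296
Level 7: 216
Level 8: 36
Level 9: 6
Level 10: 1

The root is level 0 and the size-1 base case is level 10 (the tree spans levels 0 through 10, i.e. 11 levels counting the root), so the depth is the number of divisions: log_6(60466176) = 10

The recursion tree depth is log_6(60466176) = 10. At each level, the problem size is divided by 6, so it takes 10 divisions to reduce to a base case of size 1. The algorithm makes 3 recursive calls at each level.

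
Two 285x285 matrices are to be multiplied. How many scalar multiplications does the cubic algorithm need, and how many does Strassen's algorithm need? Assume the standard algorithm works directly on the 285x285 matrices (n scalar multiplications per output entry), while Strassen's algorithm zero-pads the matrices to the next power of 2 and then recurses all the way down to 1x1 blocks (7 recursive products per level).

Matrix multiplication for 285x285 matrices:

Strassen's algorithm requires power-of-2 dimensions. Pad 285x285 to 512x512 (next power of 2).

Standard algorithm: 285^3 = 23149125 multiplications
Strassen's algorithm: 7^(log2(512)) = 7^9 = 40353607 multiplications
Difference: 23149125 - 40353607 = -17204482 (Strassen uses MORE here due to padding overhead — for small or just-over-power-of-2 n, padding can outweigh the per-level savings)

Standard: 23149125 multiplications (285^3). Strassen: 40353607 multiplications (7^9, after padding to 512x512). Strassen reduces 8 recursive multiplications to 7 at each level.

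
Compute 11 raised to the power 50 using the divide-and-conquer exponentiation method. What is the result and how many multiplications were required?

Computing 11^50 by squaring (build up from 11^1; each line after the first costs one multiplication):

11^1 = 11
11^2 = (11^1)^2 = 11^2 = 121
11^3 = 11 * 11^2 = 11 * 121 = 1331
11^6 = (11^3)^2 = 1331^2 = 1771561
11^12 = (11^6)^2 = 1771561^2 = 3138428376721
11^24 = (11^12)^2 = 3138428376721^2 = 9849732675807611094711841
11^25 = 11 * 11^24 = 11 * 9849732675807611094711841 = 108347059433883722041830251
11^50 = (11^25)^2 = 108347059433883722041830251^2 = 11739085287969531650666649599035831993898213898723001

Result: 11739085287969531650666649599035831993898213898723001
Multiplications needed: 7 (7 lines after 11^1)

11^50 = 11739085287969531650666649599035831993898213898723001. Using exponentiation by squaring, this requires 7 multiplications. The key idea: if the exponent is even, square the half-power; if odd, multiply by the base once.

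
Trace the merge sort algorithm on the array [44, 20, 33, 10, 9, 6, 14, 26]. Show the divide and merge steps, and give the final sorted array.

Merge sort trace:

Split: [44, 20, 33, 10, 9, 6, 14, 26] -> [44, 20, 33, 10] and [9, 6, 14, 26]
  Split: [44, 20, 33, 10] -> [44, 20] and [33, 10]
    Split: [44, 20] -> [44] and [20]
    Merge: [44] + [20] -> [20, 44]
    Split: [33, 10] -> [33] and [10]
    Merge: [33] + [10] -> [10, 33]
  Merge: [20, 44] + [10, 33] -> [10, 20, 33, 44]
  Split: [9, 6, 14, 26] -> [9, 6] and [14, 26]
    Split: [9, 6] -> [9] and [6]
    Merge: [9] + [6] -> [6, 9]
    Split: [14, 26] -> [14] and [26]
    Merge: [14] + [26] -> [14, 26]
  Merge: [6, 9] + [14, 26] -> [6, 9, 14, 26]
Merge: [10, 20, 33, 44] + [6, 9, 14, 26] -> [6, 9, 10, 14, 20, 26, 33, 44]

Final sorted array: [6, 9, 10, 14, 20, 26, 33, 44]

The merge sort proceeds by recursively splitting the array and merging sorted halves.
After all merges, the sorted array is [6, 9, 10, 14, 20, 26, 33, 44].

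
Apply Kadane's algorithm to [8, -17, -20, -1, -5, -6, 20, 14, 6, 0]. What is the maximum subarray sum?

Using Kadane's algorithm on [8, -17, -20, -1, -5, -6, 20, 14, 6, 0]:

Scanning through the array:
Position 1 (value -17): max_ending_here = -9, max_so_far = 8
Position 2 (value -20): max_ending_here = -20, max_so_far = 8
Position 3 (value -1): max_ending_here = -1, max_so_far = 8
Position 4 (value -5): max_ending_here = -5, max_so_far = 8
Position 5 (value -6): max_ending_here = -6, max_so_far = 8
Position 6 (value 20): max_ending_here = 20, max_so_far = 20
Position 7 (value 14): max_ending_here = 34, max_so_far = 34
Position 8 (value 6): max_ending_here = 40, max_so_far = 40
Position 9 (value 0): max_ending_here = 40, max_so_far = 40

Maximum subarray: [20, 14, 6]
Maximum sum: 40

The maximum subarray is [20, 14, 6] with sum 40. This subarray runs from index 6 to index 8.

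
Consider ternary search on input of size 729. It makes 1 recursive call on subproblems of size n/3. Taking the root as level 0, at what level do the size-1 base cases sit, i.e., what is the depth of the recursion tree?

For divide and conquer with division factor 3:

Problem sizes at each level:
Level 0: 729
Level 1: 243
Level 2: 81
Level 3: 27
Level 4: 9
Level 5: 3
Level 6: 1

The root is level 0 and the size-1 base case is level 6 (the tree spans levels 0 through 6, i.e. 7 levels counting the root), so the depth is the number of divisions: log_3(729) = 6

The recursion tree depth is log_3(729) = 6. At each level, the problem size is divided by 3, so it takes 6 divisions to reduce to a base case of size 1. The algorithm makes 1 recursive call at each level.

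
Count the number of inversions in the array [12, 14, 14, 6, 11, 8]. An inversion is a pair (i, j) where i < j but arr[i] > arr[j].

Finding inversions in [12, 14, 14, 6, 11, 8]:

(0, 3): arr[0]=12 > arr[3]=6
(0, 4): arr[0]=12 > arr[4]=11
(0, 5): arr[0]=12 > arr[5]=8
(1, 3): arr[1]=14 > arr[3]=6
(1, 4): arr[1]=14 > arr[4]=11
(1, 5): arr[1]=14 > arr[5]=8
(2, 3): arr[2]=14 > arr[3]=6
(2, 4): arr[2]=14 > arr[4]=11
(2, 5): arr[2]=14 > arr[5]=8
(4, 5): arr[4]=11 > arr[5]=8

Total inversions: 10

The array has 10 inversion(s): (0,3), (0,4), (0,5), (1,3), (1,4), (1,5), (2,3), (2,4), (2,5), (4,5). Each pair (i,j) satisfies i < j and arr[i] > arr[j].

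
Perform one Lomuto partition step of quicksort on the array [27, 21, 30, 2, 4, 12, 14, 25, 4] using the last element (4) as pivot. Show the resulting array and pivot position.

Lomuto partition with pivot = 4:

Initial array: [27, 21, 30, 2, 4, 12, 14, 25, 4]

arr[0]=27 > 4: no swap
arr[1]=21 > 4: no swap
arr[2]=30 > 4: no swap
arr[3]=2 <= 4: swap with position 0, array becomes [2, 21, 30, 27, 4, 12, 14, 25, 4]
arr[4]=4 <= 4: swap with position 1, array becomes [2, 4, 30, 27, 21, 12, 14, 25, 4]
arr[5]=12 > 4: no swap
arr[6]=14 > 4: no swap
arr[7]=25 > 4: no swap

Place pivot at position 2: [2, 4, 4, 27, 21, 12, 14, 25, 30]
Pivot position: 2

After partitioning with pivot 4, the array becomes [2, 4, 4, 27, 21, 12, 14, 25, 30]. The pivot is placed at index 2. All elements to the left of the pivot are <= 4, and all elements to the right are > 4.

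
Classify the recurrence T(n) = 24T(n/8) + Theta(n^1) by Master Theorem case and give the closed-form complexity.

Master Theorem for T(n) = 24T(n/8) + O(n^1):

a = 24, b = 8, c = 1
log_b(a) = log_8(24) = 1.5283

Case 1: c = 1 < log_8(24) = 1.5283
T(n) = O(n^(log_8 24))

For T(n) = 24T(n/8) + O(n^1): log_8(24) = 1.5283. This is Case 1 of the Master Theorem (c < log_b(a), work dominated by leaves), giving O(n^(log_8 24)).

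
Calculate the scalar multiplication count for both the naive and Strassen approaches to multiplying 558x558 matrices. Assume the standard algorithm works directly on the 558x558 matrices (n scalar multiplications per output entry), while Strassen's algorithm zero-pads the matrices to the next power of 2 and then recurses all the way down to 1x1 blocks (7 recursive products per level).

Matrix multiplication for 558x558 matrices:

Strassen's algorithm requires power-of-2 dimensions. Pad 558x558 to 1024x1024 (next power of 2).

Standard algorithm: 558^3 = 173741112 multiplications
Strassen's algorithm: 7^(log2(1024)) = 7^10 = 282475249 multiplications
Difference: 173741112 - 282475249 = -108734137 (Strassen uses MORE here due to padding overhead — for small or just-over-power-of-2 n, padding can outweigh the per-level savings)

Standard: 173741112 multiplications (558^3). Strassen: 282475249 multiplications (7^10, after padding to 1024x1024). Strassen reduces 8 recursive multiplications to 7 at each level.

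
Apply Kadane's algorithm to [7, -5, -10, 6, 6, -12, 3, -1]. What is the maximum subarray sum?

Using Kadane's algorithm on [7, -5, -10, 6, 6, -12, 3, -1]:

Scanning through the array:
Position 1 (value -5): max_ending_here = 2, max_so_far = 7
Position 2 (value -10): max_ending_here = -8, max_so_far = 7
Position 3 (value 6): max_ending_here = 6, max_so_far = 7
Position 4 (value 6): max_ending_here = 12, max_so_far = 12
Position 5 (value -12): max_ending_here = 0, max_so_far = 12
Position 6 (value 3): max_ending_here = 3, max_so_far = 12
Position 7 (value -1): max_ending_here = 2, max_so_far = 12

Maximum subarray: [6, 6]
Maximum sum: 12

The maximum subarray is [6, 6] with sum 12. This subarray runs from index 3 to index 4.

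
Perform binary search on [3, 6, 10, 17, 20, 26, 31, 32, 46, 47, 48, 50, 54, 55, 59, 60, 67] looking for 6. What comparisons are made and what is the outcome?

Binary search for 6 in [3, 6, 10, 17, 20, 26, 31, 32, 46, 47, 48, 50, 54, 55, 59, 60, 67]:

lo=0, hi=16, mid=8, arr[mid]=46 -> 46 > 6, search left half
lo=0, hi=7, mid=3, arr[mid]=17 -> 17 > 6, search left half
lo=0, hi=2, mid=1, arr[mid]=6 -> Found target at index 1!

Binary search finds 6 at index 1 after 3 comparisons. The search repeatedly halves the search space by comparing with the middle element.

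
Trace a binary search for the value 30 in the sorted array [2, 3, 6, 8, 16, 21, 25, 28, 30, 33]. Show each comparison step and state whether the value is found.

Binary search for 30 in [2, 3, 6, 8, 16, 21, 25, 28, 30, 33]:

lo=0, hi=9, mid=4, arr[mid]=16 -> 16 < 30, search right half
lo=5, hi=9, mid=7, arr[mid]=28 -> 28 < 30, search right half
lo=8, hi=9, mid=8, arr[mid]=30 -> Found target at index 8!

Binary search finds 30 at index 8 after 3 comparisons. The search repeatedly halves the search space by comparing with the middle element.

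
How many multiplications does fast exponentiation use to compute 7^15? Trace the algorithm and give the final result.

Computing 7^15 by squaring (build up from 7^1; each line after the first costs one multiplication):

7^1 = 7
7^2 = (7^1)^2 = 7^2 = 49
7^3 = 7 * 7^2 = 7 * 49 = 343
7^6 = (7^3)^2 = 343^2 = 117649
7^7 = 7 * 7^6 = 7 * 117649 = 823543
7^14 = (7^7)^2 = 823543^2 = 678223072849
7^15 = 7 * 7^14 = 7 * 678223072849 = 4747561509943

Result: 4747561509943
Multiplications needed: 6 (6 lines after 7^1)

7^15 = 4747561509943. Using exponentiation by squaring, this requires 6 multiplications. The key idea: if the exponent is even, square the half-power; if odd, multiply by the base once.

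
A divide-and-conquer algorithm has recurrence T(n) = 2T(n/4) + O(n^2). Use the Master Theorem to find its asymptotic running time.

Master Theorem for T(n) = 2T(n/4) + O(n^2):

a = 2, b = 4, c = 2
log_b(a) = log_4(2) = 0.5000

Case 3: c = 2 > log_4(2) = 0.5000
T(n) = O(n^2) = O(n^2)

For T(n) = 2T(n/4) + O(n^2): log_4(2) = 0.5000. This is Case 3 of the Master Theorem (c > log_b(a), work dominated by root), giving O(n^2).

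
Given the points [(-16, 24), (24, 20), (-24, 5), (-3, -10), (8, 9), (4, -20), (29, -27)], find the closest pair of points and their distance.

Computing all pairwise distances among 7 points:

d((-16, 24), (24, 20)) = 40.1995
d((-16, 24), (-24, 5)) = 20.6155
d((-16, 24), (-3, -10)) = 36.4005
d((-16, 24), (8, 9)) = 28.3019
d((-16, 24), (4, -20)) = 48.3322
d((-16, 24), (29, -27)) = 68.0147
d((24, 20), (-24, 5)) = 50.2892
d((24, 20), (-3, -10)) = 40.3609
d((24, 20), (8, 9)) = 19.4165
d((24, 20), (4, -20)) = 44.7214
d((24, 20), (29, -27)) = 47.2652
d((-24, 5), (-3, -10)) = 25.807
d((-24, 5), (8, 9)) = 32.249
d((-24, 5), (4, -20)) = 37.5366
d((-24, 5), (29, -27)) = 61.9112
d((-3, -10), (8, 9)) = 21.9545
d((-3, -10), (4, -20)) = 12.2066 <-- minimum
d((-3, -10), (29, -27)) = 36.2353
d((8, 9), (4, -20)) = 29.2746
d((8, 9), (29, -27)) = 41.6773
d((4, -20), (29, -27)) = 25.9615

Closest pair: (-3, -10) and (4, -20) with distance 12.2066

The closest pair is (-3, -10) and (4, -20) with Euclidean distance 12.2066. For 7 points, brute-force pairwise comparison is shown above. For large n, the divide-and-conquer algorithm (sort by x, recurse on halves, check the dividing strip) achieves O(n log n).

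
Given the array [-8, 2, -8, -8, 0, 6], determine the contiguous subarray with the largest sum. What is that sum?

Using Kadane's algorithm on [-8, 2, -8, -8, 0, 6]:

Scanning through the array:
Position 1 (value 2): max_ending_here = 2, max_so_far = 2
Position 2 (value -8): max_ending_here = -6, max_so_far = 2
Position 3 (value -8): max_ending_here = -8, max_so_far = 2
Position 4 (value 0): max_ending_here = 0, max_so_far = 2
Position 5 (value 6): max_ending_here = 6, max_so_far = 6

Maximum subarray: [0, 6]
Maximum sum: 6

The maximum subarray is [0, 6] with sum 6. This subarray runs from index 4 to index 5.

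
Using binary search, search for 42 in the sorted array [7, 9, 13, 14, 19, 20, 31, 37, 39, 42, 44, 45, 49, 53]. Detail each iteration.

Binary search for 42 in [7, 9, 13, 14, 19, 20, 31, 37, 39, 42, 44, 45, 49, 53]:

lo=0, hi=13, mid=6, arr[mid]=31 -> 31 < 42, search right half
lo=7, hi=13, mid=10, arr[mid]=44 -> 44 > 42, search left half
lo=7, hi=9, mid=8, arr[mid]=39 -> 39 < 42, search right half
lo=9, hi=9, mid=9, arr[mid]=42 -> Found target at index 9!

Binary search finds 42 at index 9 after 4 comparisons. The search repeatedly halves the search space by comparing with the middle element.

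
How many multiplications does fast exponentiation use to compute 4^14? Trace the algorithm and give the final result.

Computing 4^14 by squaring (build up from 4^1; each line after the first costs one multiplication):

4^1 = 4
4^2 = (4^1)^2 = 4^2 = 16
4^3 = 4 * 4^2 = 4 * 16 = 64
4^6 = (4^3)^2 = 64^2 = 4096
4^7 = 4 * 4^6 = 4 * 4096 = 16384
4^14 = (4^7)^2 = 16384^2 = 268435456

Result: 268435456
Multiplications needed: 5 (5 lines after 4^1)

4^14 = 268435456. Using exponentiation by squaring, this requires 5 multiplications. The key idea: if the exponent is even, square the half-power; if odd, multiply by the base once.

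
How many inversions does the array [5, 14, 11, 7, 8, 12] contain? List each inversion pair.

Finding inversions in [5, 14, 11, 7, 8, 12]:

(1, 2): arr[1]=14 > arr[2]=11
(1, 3): arr[1]=14 > arr[3]=7
(1, 4): arr[1]=14 > arr[4]=8
(1, 5): arr[1]=14 > arr[5]=12
(2, 3): arr[2]=11 > arr[3]=7
(2, 4): arr[2]=11 > arr[4]=8

Total inversions: 6

The array has 6 inversion(s): (1,2), (1,3), (1,4), (1,5), (2,3), (2,4). Each pair (i,j) satisfies i < j and arr[i] > arr[j].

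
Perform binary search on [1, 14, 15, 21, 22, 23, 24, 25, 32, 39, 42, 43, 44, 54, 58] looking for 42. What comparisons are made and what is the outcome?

Binary search for 42 in [1, 14, 15, 21, 22, 23, 24, 25, 32, 39, 42, 43, 44, 54, 58]:

lo=0, hi=14, mid=7, arr[mid]=25 -> 25 < 42, search right half
lo=8, hi=14, mid=11, arr[mid]=43 -> 43 > 42, search left half
lo=8, hi=10, mid=9, arr[mid]=39 -> 39 < 42, search right half
lo=10, hi=10, mid=10, arr[mid]=42 -> Found target at index 10!

Binary search finds 42 at index 10 after 4 comparisons. The search repeatedly halves the search space by comparing with the middle element.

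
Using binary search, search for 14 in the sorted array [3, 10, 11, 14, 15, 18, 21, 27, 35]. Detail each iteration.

Binary search for 14 in [3, 10, 11, 14, 15, 18, 21, 27, 35]:

lo=0, hi=8, mid=4, arr[mid]=15 -> 15 > 14, search left half
lo=0, hi=3, mid=1, arr[mid]=10 -> 10 < 14, search right half
lo=2, hi=3, mid=2, arr[mid]=11 -> 11 < 14, search right half
lo=3, hi=3, mid=3, arr[mid]=14 -> Found target at index 3!

Binary search finds 14 at index 3 after 4 comparisons. The search repeatedly halves the search space by comparing with the middle element.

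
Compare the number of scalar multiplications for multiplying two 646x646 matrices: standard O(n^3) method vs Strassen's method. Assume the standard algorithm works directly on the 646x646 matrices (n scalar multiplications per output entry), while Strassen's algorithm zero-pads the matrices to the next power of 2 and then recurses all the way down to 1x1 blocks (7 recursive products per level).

Matrix multiplication for 646x646 matrices:

Strassen's algorithm requires power-of-2 dimensions. Pad 646x646 to 1024x1024 (next power of 2).

Standard algorithm: 646^3 = 269586136 multiplications
Strassen's algorithm: 7^(log2(1024)) = 7^10 = 282475249 multiplications
Difference: 269586136 - 282475249 = -12889113 (Strassen uses MORE here due to padding overhead — for small or just-over-power-of-2 n, padding can outweigh the per-level savings)

Standard: 269586136 multiplications (646^3). Strassen: 282475249 multiplications (7^10, after padding to 1024x1024). Strassen reduces 8 recursive multiplications to 7 at each level.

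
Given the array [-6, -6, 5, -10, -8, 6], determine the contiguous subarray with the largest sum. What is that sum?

Using Kadane's algorithm on [-6, -6, 5, -10, -8, 6]:

Scanning through the array:
Position 1 (value -6): max_ending_here = -6, max_so_far = -6
Position 2 (value 5): max_ending_here = 5, max_so_far = 5
Position 3 (value -10): max_ending_here = -5, max_so_far = 5
Position 4 (value -8): max_ending_here = -8, max_so_far = 5
Position 5 (value 6): max_ending_here = 6, max_so_far = 6

Maximum subarray: [6]
Maximum sum: 6

The maximum subarray is [6] with sum 6. This subarray runs from index 5 to index 5.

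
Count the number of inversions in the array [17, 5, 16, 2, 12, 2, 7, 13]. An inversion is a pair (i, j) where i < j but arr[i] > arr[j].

Finding inversions in [17, 5, 16, 2, 12, 2, 7, 13]:

(0, 1): arr[0]=17 > arr[1]=5
(0, 2): arr[0]=17 > arr[2]=16
(0, 3): arr[0]=17 > arr[3]=2
(0, 4): arr[0]=17 > arr[4]=12
(0, 5): arr[0]=17 > arr[5]=2
(0, 6): arr[0]=17 > arr[6]=7
(0, 7): arr[0]=17 > arr[7]=13
(1, 3): arr[1]=5 > arr[3]=2
(1, 5): arr[1]=5 > arr[5]=2
(2, 3): arr[2]=16 > arr[3]=2
(2, 4): arr[2]=16 > arr[4]=12
(2, 5): arr[2]=16 > arr[5]=2
(2, 6): arr[2]=16 > arr[6]=7
(2, 7): arr[2]=16 > arr[7]=13
(4, 5): arr[4]=12 > arr[5]=2
(4, 6): arr[4]=12 > arr[6]=7

Total inversions: 16

The array has 16 inversion(s): (0,1), (0,2), (0,3), (0,4), (0,5), (0,6), (0,7), (1,3), (1,5), (2,3), (2,4), (2,5), (2,6), (2,7), (4,5), (4,6). Each pair (i,j) satisfies i < j and arr[i] > arr[j].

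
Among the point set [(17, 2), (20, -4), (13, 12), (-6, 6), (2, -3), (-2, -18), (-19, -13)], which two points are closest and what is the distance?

Computing all pairwise distances among 7 points:

d((17, 2), (20, -4)) = 6.7082 <-- minimum
d((17, 2), (13, 12)) = 10.7703
d((17, 2), (-6, 6)) = 23.3452
d((17, 2), (2, -3)) = 15.8114
d((17, 2), (-2, -18)) = 27.5862
d((17, 2), (-19, -13)) = 39.0
d((20, -4), (13, 12)) = 17.4642
d((20, -4), (-6, 6)) = 27.8568
d((20, -4), (2, -3)) = 18.0278
d((20, -4), (-2, -18)) = 26.0768
d((20, -4), (-19, -13)) = 40.025
d((13, 12), (-6, 6)) = 19.9249
d((13, 12), (2, -3)) = 18.6011
d((13, 12), (-2, -18)) = 33.541
d((13, 12), (-19, -13)) = 40.6079
d((-6, 6), (2, -3)) = 12.0416
d((-6, 6), (-2, -18)) = 24.3311
d((-6, 6), (-19, -13)) = 23.0217
d((2, -3), (-2, -18)) = 15.5242
d((2, -3), (-19, -13)) = 23.2594
d((-2, -18), (-19, -13)) = 17.72

Closest pair: (17, 2) and (20, -4) with distance 6.7082

The closest pair is (17, 2) and (20, -4) with Euclidean distance 6.7082. For 7 points, brute-force pairwise comparison is shown above. For large n, the divide-and-conquer algorithm (sort by x, recurse on halves, check the dividing strip) achieves O(n log n).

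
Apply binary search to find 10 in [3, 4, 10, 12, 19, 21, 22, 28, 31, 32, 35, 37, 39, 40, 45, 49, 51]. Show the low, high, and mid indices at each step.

Binary search for 10 in [3, 4, 10, 12, 19, 21, 22, 28, 31, 32, 35, 37, 39, 40, 45, 49, 51]:

lo=0, hi=16, mid=8, arr[mid]=31 -> 31 > 10, search left half
lo=0, hi=7, mid=3, arr[mid]=12 -> 12 > 10, search left half
lo=0, hi=2, mid=1, arr[mid]=4 -> 4 < 10, search right half
lo=2, hi=2, mid=2, arr[mid]=10 -> Found target at index 2!

Binary search finds 10 at index 2 after 4 comparisons. The search repeatedly halves the search space by comparing with the middle element.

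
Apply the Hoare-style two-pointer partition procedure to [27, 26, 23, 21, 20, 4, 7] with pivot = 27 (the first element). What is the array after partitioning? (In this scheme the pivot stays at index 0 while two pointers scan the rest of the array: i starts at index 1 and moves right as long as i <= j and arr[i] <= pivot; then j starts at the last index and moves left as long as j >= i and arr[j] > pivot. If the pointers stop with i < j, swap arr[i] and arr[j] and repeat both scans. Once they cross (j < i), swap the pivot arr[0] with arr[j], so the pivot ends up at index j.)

Hoare-style two-pointer partition with pivot = 27:

Initial array: [27, 26, 23, 21, 20, 4, 7]

Pointers start at i = 1, j = 6.
i ends at 7, j ends at 6: the pointers have crossed (j < i), so scanning stops.

Swap pivot arr[0] with arr[6] to place pivot at position 6: [7, 26, 23, 21, 20, 4, 27]
Pivot position: 6

After partitioning with pivot 27, the array becomes [7, 26, 23, 21, 20, 4, 27]. The pivot is placed at index 6. All elements to the left of the pivot are <= 27, and all elements to the right are > 27.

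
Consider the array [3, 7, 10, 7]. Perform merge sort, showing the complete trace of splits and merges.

Merge sort trace:

Split: [3, 7, 10, 7] -> [3, 7] and [10, 7]
  Split: [3, 7] -> [3] and [7]
  Merge: [3] + [7] -> [3, 7]
  Split: [10, 7] -> [10] and [7]
  Merge: [10] + [7] -> [7, 10]
Merge: [3, 7] + [7, 10] -> [3, 7, 7, 10]

Final sorted array: [3, 7, 7, 10]

The merge sort proceeds by recursively splitting the array and merging sorted halves.
After all merges, the sorted array is [3, 7, 7, 10].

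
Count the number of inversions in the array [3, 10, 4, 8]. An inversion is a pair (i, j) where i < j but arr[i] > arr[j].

Finding inversions in [3, 10, 4, 8]:

(1, 2): arr[1]=10 > arr[2]=4
(1, 3): arr[1]=10 > arr[3]=8

Total inversions: 2

The array has 2 inversion(s): (1,2), (1,3). Each pair (i,j) satisfies i < j and arr[i] > arr[j].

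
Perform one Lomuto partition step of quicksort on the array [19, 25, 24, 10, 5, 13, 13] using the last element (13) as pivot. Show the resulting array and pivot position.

Lomuto partition with pivot = 13:

Initial array: [19, 25, 24, 10, 5, 13, 13]

arr[0]=19 > 13: no swap
arr[1]=25 > 13: no swap
arr[2]=24 > 13: no swap
arr[3]=10 <= 13: swap with position 0, array becomes [10, 25, 24, 19, 5, 13, 13]
arr[4]=5 <= 13: swap with position 1, array becomes [10, 5, 24, 19, 25, 13, 13]
arr[5]=13 <= 13: swap with position 2, array becomes [10, 5, 13, 19, 25, 24, 13]

Place pivot at position 3: [10, 5, 13, 13, 25, 24, 19]
Pivot position: 3

After partitioning with pivot 13, the array becomes [10, 5, 13, 13, 25, 24, 19]. The pivot is placed at index 3. All elements to the left of the pivot are <= 13, and all elements to the right are > 13.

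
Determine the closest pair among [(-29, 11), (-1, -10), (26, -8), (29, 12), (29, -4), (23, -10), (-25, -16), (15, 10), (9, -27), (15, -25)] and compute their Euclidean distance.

Computing all pairwise distances among 10 points:

d((-29, 11), (-1, -10)) = 35.0
d((-29, 11), (26, -8)) = 58.1893
d((-29, 11), (29, 12)) = 58.0086
d((-29, 11), (29, -4)) = 59.9083
d((-29, 11), (23, -10)) = 56.0803
d((-29, 11), (-25, -16)) = 27.2947
d((-29, 11), (15, 10)) = 44.0114
d((-29, 11), (9, -27)) = 53.7401
d((-29, 11), (15, -25)) = 56.8507
d((-1, -10), (26, -8)) = 27.074
d((-1, -10), (29, 12)) = 37.2022
d((-1, -10), (29, -4)) = 30.5941
d((-1, -10), (23, -10)) = 24.0
d((-1, -10), (-25, -16)) = 24.7386
d((-1, -10), (15, 10)) = 25.6125
d((-1, -10), (9, -27)) = 19.7231
d((-1, -10), (15, -25)) = 21.9317
d((26, -8), (29, 12)) = 20.2237
d((26, -8), (29, -4)) = 5.0
d((26, -8), (23, -10)) = 3.6056 <-- minimum
d((26, -8), (-25, -16)) = 51.6236
d((26, -8), (15, 10)) = 21.095
d((26, -8), (9, -27)) = 25.4951
d((26, -8), (15, -25)) = 20.2485
d((29, 12), (29, -4)) = 16.0
d((29, 12), (23, -10)) = 22.8035
d((29, 12), (-25, -16)) = 60.8276
d((29, 12), (15, 10)) = 14.1421
d((29, 12), (9, -27)) = 43.8292
d((29, 12), (15, -25)) = 39.5601
d((29, -4), (23, -10)) = 8.4853
d((29, -4), (-25, -16)) = 55.3173
d((29, -4), (15, 10)) = 19.799
d((29, -4), (9, -27)) = 30.4795
d((29, -4), (15, -25)) = 25.2389
d((23, -10), (-25, -16)) = 48.3735
d((23, -10), (15, 10)) = 21.5407
d((23, -10), (9, -27)) = 22.0227
d((23, -10), (15, -25)) = 17.0
d((-25, -16), (15, 10)) = 47.7074
d((-25, -16), (9, -27)) = 35.7351
d((-25, -16), (15, -25)) = 41.0
d((15, 10), (9, -27)) = 37.4833
d((15, 10), (15, -25)) = 35.0
d((9, -27), (15, -25)) = 6.3246

Closest pair: (26, -8) and (23, -10) with distance 3.6056

The closest pair is (26, -8) and (23, -10) with Euclidean distance 3.6056. For 10 points, brute-force pairwise comparison is shown above. For large n, the divide-and-conquer algorithm (sort by x, recurse on halves, check the dividing strip) achieves O(n log n).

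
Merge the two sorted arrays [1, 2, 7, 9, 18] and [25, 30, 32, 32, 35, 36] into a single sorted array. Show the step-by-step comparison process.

Merging process:

Compare 1 vs 25: take 1 from left. Merged: [1]
Compare 2 vs 25: take 2 from left. Merged: [1, 2]
Compare 7 vs 25: take 7 from left. Merged: [1, 2, 7]
Compare 9 vs 25: take 9 from left. Merged: [1, 2, 7, 9]
Compare 18 vs 25: take 18 from left. Merged: [1, 2, 7, 9, 18]
Append remaining from right: [25, 30, 32, 32, 35, 36]. Merged: [1, 2, 7, 9, 18, 25, 30, 32, 32, 35, 36]

Final merged array: [1, 2, 7, 9, 18, 25, 30, 32, 32, 35, 36]
Total comparisons: 5

The merged array is [1, 2, 7, 9, 18, 25, 30, 32, 32, 35, 36], requiring 5 comparisons. The merge step runs in O(n) time where n is the total number of elements.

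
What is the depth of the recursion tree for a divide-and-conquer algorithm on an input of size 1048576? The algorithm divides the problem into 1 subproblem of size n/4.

For divide and conquer with division factor 4:

Problem sizes at each level:
Level 0: 1048576
Level 1: 262144
Level 2: 65536
Level 3: 16384
Level 4: 4096
Level 5: 1024
Level 6: 256
Level 7: 64
Level 8: 16
Level 9: 4
Level 10: 1

The root is level 0 and the size-1 base case is level 10 (the tree spans levels 0 through 10, i.e. 11 levels counting the root), so the depth is the number of divisions: log_4(1048576) = 10

The recursion tree depth is log_4(1048576) = 10. At each level, the problem size is divided by 4, so it takes 10 divisions to reduce to a base case of size 1. The algorithm makes 1 recursive call at each level.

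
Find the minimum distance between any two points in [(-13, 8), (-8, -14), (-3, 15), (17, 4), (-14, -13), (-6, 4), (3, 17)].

Computing all pairwise distances among 7 points:

d((-13, 8), (-8, -14)) = 22.561
d((-13, 8), (-3, 15)) = 12.2066
d((-13, 8), (17, 4)) = 30.2655
d((-13, 8), (-14, -13)) = 21.0238
d((-13, 8), (-6, 4)) = 8.0623
d((-13, 8), (3, 17)) = 18.3576
d((-8, -14), (-3, 15)) = 29.4279
d((-8, -14), (17, 4)) = 30.8058
d((-8, -14), (-14, -13)) = 6.0828 <-- minimum
d((-8, -14), (-6, 4)) = 18.1108
d((-8, -14), (3, 17)) = 32.8938
d((-3, 15), (17, 4)) = 22.8254
d((-3, 15), (-14, -13)) = 30.0832
d((-3, 15), (-6, 4)) = 11.4018
d((-3, 15), (3, 17)) = 6.3246
d((17, 4), (-14, -13)) = 35.3553
d((17, 4), (-6, 4)) = 23.0
d((17, 4), (3, 17)) = 19.105
d((-14, -13), (-6, 4)) = 18.7883
d((-14, -13), (3, 17)) = 34.4819
d((-6, 4), (3, 17)) = 15.8114

Closest pair: (-8, -14) and (-14, -13) with distance 6.0828

The closest pair is (-8, -14) and (-14, -13) with Euclidean distance 6.0828. For 7 points, brute-force pairwise comparison is shown above. For large n, the divide-and-conquer algorithm (sort by x, recurse on halves, check the dividing strip) achieves O(n log n).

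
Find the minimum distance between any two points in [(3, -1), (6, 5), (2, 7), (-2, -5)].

Computing all pairwise distances among 4 points:

d((3, -1), (6, 5)) = 6.7082
d((3, -1), (2, 7)) = 8.0623
d((3, -1), (-2, -5)) = 6.4031
d((6, 5), (2, 7)) = 4.4721 <-- minimum
d((6, 5), (-2, -5)) = 12.8062
d((2, 7), (-2, -5)) = 12.6491

Closest pair: (6, 5) and (2, 7) with distance 4.4721

The closest pair is (6, 5) and (2, 7) with Euclidean distance 4.4721. For 4 points, brute-force pairwise comparison is shown above. For large n, the divide-and-conquer algorithm (sort by x, recurse on halves, check the dividing strip) achieves O(n log n).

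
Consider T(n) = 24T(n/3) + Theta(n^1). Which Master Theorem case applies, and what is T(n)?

Master Theorem for T(n) = 24T(n/3) + O(n^1):

a = 24, b = 3, c = 1
log_b(a) = log_3(24) = 2.8928

Case 1: c = 1 < log_3(24) = 2.8928
T(n) = O(n^(log_3 24))

For T(n) = 24T(n/3) + O(n^1): log_3(24) = 2.8928. This is Case 1 of the Master Theorem (c < log_b(a), work dominated by leaves), giving O(n^(log_3 24)).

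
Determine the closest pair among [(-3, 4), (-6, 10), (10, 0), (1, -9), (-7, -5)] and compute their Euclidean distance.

Computing all pairwise distances among 5 points:

d((-3, 4), (-6, 10)) = 6.7082 <-- minimum
d((-3, 4), (10, 0)) = 13.6015
d((-3, 4), (1, -9)) = 13.6015
d((-3, 4), (-7, -5)) = 9.8489
d((-6, 10), (10, 0)) = 18.868
d((-6, 10), (1, -9)) = 20.2485
d((-6, 10), (-7, -5)) = 15.0333
d((10, 0), (1, -9)) = 12.7279
d((10, 0), (-7, -5)) = 17.72
d((1, -9), (-7, -5)) = 8.9443

Closest pair: (-3, 4) and (-6, 10) with distance 6.7082

The closest pair is (-3, 4) and (-6, 10) with Euclidean distance 6.7082. For 5 points, brute-force pairwise comparison is shown above. For large n, the divide-and-conquer algorithm (sort by x, recurse on halves, check the dividing strip) achieves O(n log n).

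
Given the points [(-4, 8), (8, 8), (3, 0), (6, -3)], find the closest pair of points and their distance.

Computing all pairwise distances among 4 points:

d((-4, 8), (8, 8)) = 12.0
d((-4, 8), (3, 0)) = 10.6301
d((-4, 8), (6, -3)) = 14.8661
d((8, 8), (3, 0)) = 9.434
d((8, 8), (6, -3)) = 11.1803
d((3, 0), (6, -3)) = 4.2426 <-- minimum

Closest pair: (3, 0) and (6, -3) with distance 4.2426

The closest pair is (3, 0) and (6, -3) with Euclidean distance 4.2426. For 4 points, brute-force pairwise comparison is shown above. For large n, the divide-and-conquer algorithm (sort by x, recurse on halves, check the dividing strip) achieves O(n log n).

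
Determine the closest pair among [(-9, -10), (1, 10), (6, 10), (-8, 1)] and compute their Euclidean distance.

Computing all pairwise distances among 4 points:

d((-9, -10), (1, 10)) = 22.3607
d((-9, -10), (6, 10)) = 25.0
d((-9, -10), (-8, 1)) = 11.0454
d((1, 10), (6, 10)) = 5.0 <-- minimum
d((1, 10), (-8, 1)) = 12.7279
d((6, 10), (-8, 1)) = 16.6433

Closest pair: (1, 10) and (6, 10) with distance 5.0

The closest pair is (1, 10) and (6, 10) with Euclidean distance 5.0. For 4 points, brute-force pairwise comparison is shown above. For large n, the divide-and-conquer algorithm (sort by x, recurse on halves, check the dividing strip) achieves O(n log n).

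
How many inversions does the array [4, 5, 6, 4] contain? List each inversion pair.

Finding inversions in [4, 5, 6, 4]:

(1, 3): arr[1]=5 > arr[3]=4
(2, 3): arr[2]=6 > arr[3]=4

Total inversions: 2

The array has 2 inversion(s): (1,3), (2,3). Each pair (i,j) satisfies i < j and arr[i] > arr[j].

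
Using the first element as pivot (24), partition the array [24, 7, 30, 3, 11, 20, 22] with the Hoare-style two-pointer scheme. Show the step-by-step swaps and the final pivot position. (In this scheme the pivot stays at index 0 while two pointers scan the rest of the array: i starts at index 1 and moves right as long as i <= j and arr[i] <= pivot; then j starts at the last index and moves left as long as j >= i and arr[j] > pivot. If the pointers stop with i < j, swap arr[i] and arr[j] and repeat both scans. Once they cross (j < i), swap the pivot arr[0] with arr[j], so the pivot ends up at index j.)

Hoare-style two-pointer partition with pivot = 24:

Initial array: [24, 7, 30, 3, 11, 20, 22]

Pointers start at i = 1, j = 6.
i stops at index 2 (arr[2]=30 > 24), j stops at index 6 (arr[6]=22 <= 24): swap arr[2] and arr[6], array becomes [24, 7, 22, 3, 11, 20, 30]
i ends at 6, j ends at 5: the pointers have crossed (j < i), so scanning stops.

Swap pivot arr[0] with arr[5] to place pivot at position 5: [20, 7, 22, 3, 11, 24, 30]
Pivot position: 5

After partitioning with pivot 24, the array becomes [20, 7, 22, 3, 11, 24, 30]. The pivot is placed at index 5. All elements to the left of the pivot are <= 24, and all elements to the right are > 24.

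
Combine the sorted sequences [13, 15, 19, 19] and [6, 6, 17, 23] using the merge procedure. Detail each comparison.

Merging process:

Compare 13 vs 6: take 6 from right. Merged: [6]
Compare 13 vs 6: take 6 from right. Merged: [6, 6]
Compare 13 vs 17: take 13 from left. Merged: [6, 6, 13]
Compare 15 vs 17: take 15 from left. Merged: [6, 6, 13, 15]
Compare 19 vs 17: take 17 from right. Merged: [6, 6, 13, 15, 17]
Compare 19 vs 23: take 19 from left. Merged: [6, 6, 13, 15, 17, 19]
Compare 19 vs 23: take 19 from left. Merged: [6, 6, 13, 15, 17, 19, 19]
Append remaining from right: [23]. Merged: [6, 6, 13, 15, 17, 19, 19, 23]

Final merged array: [6, 6, 13, 15, 17, 19, 19, 23]
Total comparisons: 7

The merged array is [6, 6, 13, 15, 17, 19, 19, 23], requiring 7 comparisons. The merge step runs in O(n) time where n is the total number of elements.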